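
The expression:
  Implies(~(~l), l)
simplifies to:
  True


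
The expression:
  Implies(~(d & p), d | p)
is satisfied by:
  {d: True, p: True}
  {d: True, p: False}
  {p: True, d: False}


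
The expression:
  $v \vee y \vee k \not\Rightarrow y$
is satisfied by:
  {y: True, k: True, v: True}
  {y: True, k: True, v: False}
  {y: True, v: True, k: False}
  {y: True, v: False, k: False}
  {k: True, v: True, y: False}
  {k: True, v: False, y: False}
  {v: True, k: False, y: False}


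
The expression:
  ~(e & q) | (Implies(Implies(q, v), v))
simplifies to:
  True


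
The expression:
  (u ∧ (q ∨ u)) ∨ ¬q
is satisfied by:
  {u: True, q: False}
  {q: False, u: False}
  {q: True, u: True}


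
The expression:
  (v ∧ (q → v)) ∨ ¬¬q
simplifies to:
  q ∨ v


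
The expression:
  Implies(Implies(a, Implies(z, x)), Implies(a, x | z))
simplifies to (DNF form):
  x | z | ~a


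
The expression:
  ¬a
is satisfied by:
  {a: False}


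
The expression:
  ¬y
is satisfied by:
  {y: False}


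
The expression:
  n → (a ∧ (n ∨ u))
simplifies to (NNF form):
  a ∨ ¬n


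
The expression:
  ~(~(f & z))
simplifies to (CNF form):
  f & z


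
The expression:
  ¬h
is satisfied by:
  {h: False}


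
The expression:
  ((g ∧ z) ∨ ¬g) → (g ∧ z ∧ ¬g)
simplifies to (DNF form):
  g ∧ ¬z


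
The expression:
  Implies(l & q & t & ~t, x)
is always true.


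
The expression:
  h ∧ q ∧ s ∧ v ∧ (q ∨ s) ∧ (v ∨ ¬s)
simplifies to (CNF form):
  h ∧ q ∧ s ∧ v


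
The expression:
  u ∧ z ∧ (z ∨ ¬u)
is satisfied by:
  {z: True, u: True}


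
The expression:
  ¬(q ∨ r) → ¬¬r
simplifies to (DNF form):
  q ∨ r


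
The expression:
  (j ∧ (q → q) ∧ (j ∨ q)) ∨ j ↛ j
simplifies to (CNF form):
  j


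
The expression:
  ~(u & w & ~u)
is always true.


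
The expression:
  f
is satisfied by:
  {f: True}


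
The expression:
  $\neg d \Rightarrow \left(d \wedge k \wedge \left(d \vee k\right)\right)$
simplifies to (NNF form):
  $d$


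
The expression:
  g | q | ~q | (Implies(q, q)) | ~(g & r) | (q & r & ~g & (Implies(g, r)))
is always true.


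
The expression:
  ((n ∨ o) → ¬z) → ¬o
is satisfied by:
  {z: True, o: False}
  {o: False, z: False}
  {o: True, z: True}


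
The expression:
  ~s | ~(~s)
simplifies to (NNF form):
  True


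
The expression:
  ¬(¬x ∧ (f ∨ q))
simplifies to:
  x ∨ (¬f ∧ ¬q)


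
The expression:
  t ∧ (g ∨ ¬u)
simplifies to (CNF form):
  t ∧ (g ∨ ¬u)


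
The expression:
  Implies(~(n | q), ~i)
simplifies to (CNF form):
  n | q | ~i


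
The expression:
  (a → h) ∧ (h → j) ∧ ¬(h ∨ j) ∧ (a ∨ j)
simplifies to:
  False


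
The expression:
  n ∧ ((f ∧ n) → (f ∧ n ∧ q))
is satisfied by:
  {q: True, n: True, f: False}
  {n: True, f: False, q: False}
  {f: True, q: True, n: True}


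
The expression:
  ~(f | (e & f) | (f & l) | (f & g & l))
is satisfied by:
  {f: False}


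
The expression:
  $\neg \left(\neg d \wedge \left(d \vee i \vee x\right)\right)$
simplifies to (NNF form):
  $d \vee \left(\neg i \wedge \neg x\right)$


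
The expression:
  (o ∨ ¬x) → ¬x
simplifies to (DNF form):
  ¬o ∨ ¬x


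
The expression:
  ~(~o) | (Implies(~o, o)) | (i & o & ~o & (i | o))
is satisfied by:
  {o: True}


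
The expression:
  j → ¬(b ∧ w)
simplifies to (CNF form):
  ¬b ∨ ¬j ∨ ¬w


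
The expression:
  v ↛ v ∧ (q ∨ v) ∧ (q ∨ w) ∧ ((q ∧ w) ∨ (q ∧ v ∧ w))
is never true.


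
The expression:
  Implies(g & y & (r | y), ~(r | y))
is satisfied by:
  {g: False, y: False}
  {y: True, g: False}
  {g: True, y: False}


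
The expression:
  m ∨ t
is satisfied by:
  {t: True, m: True}
  {t: True, m: False}
  {m: True, t: False}


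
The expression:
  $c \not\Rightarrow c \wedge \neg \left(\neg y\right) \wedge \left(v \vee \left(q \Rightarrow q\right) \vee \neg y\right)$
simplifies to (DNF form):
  $\text{False}$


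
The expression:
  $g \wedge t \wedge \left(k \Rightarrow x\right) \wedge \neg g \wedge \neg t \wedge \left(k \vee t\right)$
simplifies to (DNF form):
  $\text{False}$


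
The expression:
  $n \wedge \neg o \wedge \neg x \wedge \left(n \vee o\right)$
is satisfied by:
  {n: True, x: False, o: False}


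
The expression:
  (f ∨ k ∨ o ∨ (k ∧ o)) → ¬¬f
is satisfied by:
  {f: True, o: False, k: False}
  {k: True, f: True, o: False}
  {f: True, o: True, k: False}
  {k: True, f: True, o: True}
  {k: False, o: False, f: False}


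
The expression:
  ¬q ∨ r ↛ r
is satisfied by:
  {q: False}


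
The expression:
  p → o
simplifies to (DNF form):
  o ∨ ¬p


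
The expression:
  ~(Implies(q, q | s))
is never true.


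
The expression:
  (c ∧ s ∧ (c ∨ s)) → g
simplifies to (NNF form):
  g ∨ ¬c ∨ ¬s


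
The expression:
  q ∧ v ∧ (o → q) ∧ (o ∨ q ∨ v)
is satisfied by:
  {q: True, v: True}


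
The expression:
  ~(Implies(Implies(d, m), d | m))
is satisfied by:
  {d: False, m: False}


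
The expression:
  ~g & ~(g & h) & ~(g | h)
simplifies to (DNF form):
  ~g & ~h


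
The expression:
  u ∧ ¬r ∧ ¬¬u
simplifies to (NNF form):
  u ∧ ¬r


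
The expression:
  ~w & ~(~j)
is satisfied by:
  {j: True, w: False}


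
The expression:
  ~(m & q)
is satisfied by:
  {m: False, q: False}
  {q: True, m: False}
  {m: True, q: False}


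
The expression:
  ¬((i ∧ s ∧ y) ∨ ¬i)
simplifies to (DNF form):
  (i ∧ ¬s) ∨ (i ∧ ¬y)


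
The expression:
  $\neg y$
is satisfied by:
  {y: False}


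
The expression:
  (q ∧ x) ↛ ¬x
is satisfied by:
  {x: True, q: True}


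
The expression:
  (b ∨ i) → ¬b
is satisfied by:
  {b: False}


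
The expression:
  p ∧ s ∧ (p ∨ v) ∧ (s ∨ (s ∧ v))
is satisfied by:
  {p: True, s: True}


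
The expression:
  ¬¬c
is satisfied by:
  {c: True}


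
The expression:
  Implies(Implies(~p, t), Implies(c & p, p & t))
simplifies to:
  t | ~c | ~p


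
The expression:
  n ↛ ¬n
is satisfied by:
  {n: True}


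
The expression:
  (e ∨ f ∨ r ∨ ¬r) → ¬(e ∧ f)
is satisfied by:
  {e: False, f: False}
  {f: True, e: False}
  {e: True, f: False}


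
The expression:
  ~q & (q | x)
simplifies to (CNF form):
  x & ~q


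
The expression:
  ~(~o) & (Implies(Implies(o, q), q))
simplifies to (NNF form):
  o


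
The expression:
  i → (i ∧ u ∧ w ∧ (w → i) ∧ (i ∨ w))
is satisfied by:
  {u: True, w: True, i: False}
  {u: True, w: False, i: False}
  {w: True, u: False, i: False}
  {u: False, w: False, i: False}
  {i: True, u: True, w: True}


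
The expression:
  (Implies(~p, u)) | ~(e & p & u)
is always true.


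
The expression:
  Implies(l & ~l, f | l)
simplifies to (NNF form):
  True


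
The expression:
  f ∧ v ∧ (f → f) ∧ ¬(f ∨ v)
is never true.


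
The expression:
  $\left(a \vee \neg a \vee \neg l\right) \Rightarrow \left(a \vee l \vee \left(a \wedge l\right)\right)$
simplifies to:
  $a \vee l$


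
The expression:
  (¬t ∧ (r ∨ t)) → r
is always true.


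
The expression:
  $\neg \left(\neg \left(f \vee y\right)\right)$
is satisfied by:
  {y: True, f: True}
  {y: True, f: False}
  {f: True, y: False}


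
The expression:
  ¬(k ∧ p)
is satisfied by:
  {p: False, k: False}
  {k: True, p: False}
  {p: True, k: False}


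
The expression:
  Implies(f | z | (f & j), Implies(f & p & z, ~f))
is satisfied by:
  {p: False, z: False, f: False}
  {f: True, p: False, z: False}
  {z: True, p: False, f: False}
  {f: True, z: True, p: False}
  {p: True, f: False, z: False}
  {f: True, p: True, z: False}
  {z: True, p: True, f: False}


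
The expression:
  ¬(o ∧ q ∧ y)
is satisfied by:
  {o: False, q: False, y: False}
  {y: True, o: False, q: False}
  {q: True, o: False, y: False}
  {y: True, q: True, o: False}
  {o: True, y: False, q: False}
  {y: True, o: True, q: False}
  {q: True, o: True, y: False}


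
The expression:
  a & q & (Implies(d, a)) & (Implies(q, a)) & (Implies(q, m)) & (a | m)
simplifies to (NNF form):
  a & m & q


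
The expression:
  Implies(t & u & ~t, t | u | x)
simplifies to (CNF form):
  True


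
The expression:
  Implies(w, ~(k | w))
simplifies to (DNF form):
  ~w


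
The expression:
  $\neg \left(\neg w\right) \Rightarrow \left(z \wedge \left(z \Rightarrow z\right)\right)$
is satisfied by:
  {z: True, w: False}
  {w: False, z: False}
  {w: True, z: True}


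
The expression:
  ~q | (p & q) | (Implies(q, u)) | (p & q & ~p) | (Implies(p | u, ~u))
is always true.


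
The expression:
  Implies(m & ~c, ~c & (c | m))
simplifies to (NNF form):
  True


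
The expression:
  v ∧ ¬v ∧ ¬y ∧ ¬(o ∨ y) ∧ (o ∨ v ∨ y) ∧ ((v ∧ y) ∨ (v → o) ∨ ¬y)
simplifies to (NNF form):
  False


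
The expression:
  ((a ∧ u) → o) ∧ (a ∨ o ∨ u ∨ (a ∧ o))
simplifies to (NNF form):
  o ∨ (a ∧ ¬u) ∨ (u ∧ ¬a)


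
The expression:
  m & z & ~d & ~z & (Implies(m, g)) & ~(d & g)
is never true.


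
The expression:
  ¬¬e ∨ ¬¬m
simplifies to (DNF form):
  e ∨ m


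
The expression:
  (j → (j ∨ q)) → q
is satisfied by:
  {q: True}


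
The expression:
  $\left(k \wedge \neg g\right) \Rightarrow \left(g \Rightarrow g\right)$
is always true.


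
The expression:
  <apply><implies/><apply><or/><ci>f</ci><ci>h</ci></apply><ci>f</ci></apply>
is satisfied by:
  {f: True, h: False}
  {h: False, f: False}
  {h: True, f: True}


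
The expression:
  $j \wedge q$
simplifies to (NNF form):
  $j \wedge q$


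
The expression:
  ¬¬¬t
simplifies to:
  ¬t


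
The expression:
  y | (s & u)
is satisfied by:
  {y: True, s: True, u: True}
  {y: True, s: True, u: False}
  {y: True, u: True, s: False}
  {y: True, u: False, s: False}
  {s: True, u: True, y: False}


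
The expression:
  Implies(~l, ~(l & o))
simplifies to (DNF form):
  True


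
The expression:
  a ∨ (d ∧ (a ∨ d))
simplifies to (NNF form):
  a ∨ d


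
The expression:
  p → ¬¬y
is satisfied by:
  {y: True, p: False}
  {p: False, y: False}
  {p: True, y: True}


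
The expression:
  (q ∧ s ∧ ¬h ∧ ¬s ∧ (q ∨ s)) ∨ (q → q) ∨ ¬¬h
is always true.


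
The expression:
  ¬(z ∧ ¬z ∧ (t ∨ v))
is always true.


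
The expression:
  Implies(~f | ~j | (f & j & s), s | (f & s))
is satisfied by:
  {s: True, f: True, j: True}
  {s: True, f: True, j: False}
  {s: True, j: True, f: False}
  {s: True, j: False, f: False}
  {f: True, j: True, s: False}


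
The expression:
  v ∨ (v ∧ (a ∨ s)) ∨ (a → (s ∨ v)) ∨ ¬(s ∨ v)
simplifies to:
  True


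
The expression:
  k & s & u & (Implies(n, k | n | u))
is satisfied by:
  {u: True, s: True, k: True}


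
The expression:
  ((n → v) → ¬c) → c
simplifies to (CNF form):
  c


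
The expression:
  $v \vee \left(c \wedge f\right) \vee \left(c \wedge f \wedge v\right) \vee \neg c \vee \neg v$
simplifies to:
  $\text{True}$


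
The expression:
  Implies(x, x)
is always true.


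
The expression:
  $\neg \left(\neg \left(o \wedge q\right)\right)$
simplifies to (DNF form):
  $o \wedge q$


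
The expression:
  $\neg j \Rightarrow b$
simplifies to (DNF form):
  $b \vee j$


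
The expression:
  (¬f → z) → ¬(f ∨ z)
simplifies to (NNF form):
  ¬f ∧ ¬z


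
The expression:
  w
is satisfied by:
  {w: True}


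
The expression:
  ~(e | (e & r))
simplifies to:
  ~e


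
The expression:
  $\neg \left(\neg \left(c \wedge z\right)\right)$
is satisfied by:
  {c: True, z: True}


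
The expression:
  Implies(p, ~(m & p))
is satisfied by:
  {p: False, m: False}
  {m: True, p: False}
  {p: True, m: False}


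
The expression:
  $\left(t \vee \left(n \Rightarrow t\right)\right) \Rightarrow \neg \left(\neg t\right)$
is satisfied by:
  {n: True, t: True}
  {n: True, t: False}
  {t: True, n: False}


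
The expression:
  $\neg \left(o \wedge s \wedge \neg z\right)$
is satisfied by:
  {z: True, s: False, o: False}
  {s: False, o: False, z: False}
  {z: True, o: True, s: False}
  {o: True, s: False, z: False}
  {z: True, s: True, o: False}
  {s: True, z: False, o: False}
  {z: True, o: True, s: True}


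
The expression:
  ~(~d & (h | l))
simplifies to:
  d | (~h & ~l)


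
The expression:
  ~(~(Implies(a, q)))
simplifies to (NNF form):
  q | ~a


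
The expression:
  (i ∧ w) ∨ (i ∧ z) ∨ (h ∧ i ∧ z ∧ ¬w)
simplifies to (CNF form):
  i ∧ (w ∨ z)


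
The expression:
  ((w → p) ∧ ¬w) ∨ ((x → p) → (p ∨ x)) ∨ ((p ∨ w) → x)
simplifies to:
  p ∨ x ∨ ¬w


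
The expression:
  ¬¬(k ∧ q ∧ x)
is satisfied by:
  {x: True, q: True, k: True}


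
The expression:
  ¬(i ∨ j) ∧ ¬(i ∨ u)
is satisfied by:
  {u: False, i: False, j: False}


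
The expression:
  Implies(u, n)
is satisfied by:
  {n: True, u: False}
  {u: False, n: False}
  {u: True, n: True}


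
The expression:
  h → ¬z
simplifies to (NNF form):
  ¬h ∨ ¬z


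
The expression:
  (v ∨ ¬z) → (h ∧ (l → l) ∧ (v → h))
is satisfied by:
  {h: True, z: True, v: False}
  {h: True, z: False, v: False}
  {h: True, v: True, z: True}
  {h: True, v: True, z: False}
  {z: True, v: False, h: False}


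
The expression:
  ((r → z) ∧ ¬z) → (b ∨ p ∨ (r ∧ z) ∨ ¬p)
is always true.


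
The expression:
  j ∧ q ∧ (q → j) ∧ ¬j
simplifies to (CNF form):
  False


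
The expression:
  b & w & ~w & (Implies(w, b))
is never true.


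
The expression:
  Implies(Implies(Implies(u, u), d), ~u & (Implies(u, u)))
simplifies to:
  ~d | ~u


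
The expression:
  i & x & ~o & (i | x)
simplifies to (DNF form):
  i & x & ~o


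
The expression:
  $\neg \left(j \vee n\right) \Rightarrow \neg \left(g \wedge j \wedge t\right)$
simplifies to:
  $\text{True}$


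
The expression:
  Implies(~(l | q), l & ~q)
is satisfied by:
  {q: True, l: True}
  {q: True, l: False}
  {l: True, q: False}


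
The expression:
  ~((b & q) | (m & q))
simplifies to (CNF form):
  (~b | ~q) & (~m | ~q)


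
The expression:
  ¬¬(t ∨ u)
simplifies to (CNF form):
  t ∨ u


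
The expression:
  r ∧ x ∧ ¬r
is never true.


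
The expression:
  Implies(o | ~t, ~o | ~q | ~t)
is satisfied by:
  {o: False, t: False, q: False}
  {q: True, o: False, t: False}
  {t: True, o: False, q: False}
  {q: True, t: True, o: False}
  {o: True, q: False, t: False}
  {q: True, o: True, t: False}
  {t: True, o: True, q: False}


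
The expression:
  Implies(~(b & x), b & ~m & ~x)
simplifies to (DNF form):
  (b & x) | (b & ~m)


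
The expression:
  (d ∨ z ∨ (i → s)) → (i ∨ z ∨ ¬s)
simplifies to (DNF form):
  i ∨ z ∨ ¬s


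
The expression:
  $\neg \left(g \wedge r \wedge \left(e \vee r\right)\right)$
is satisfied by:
  {g: False, r: False}
  {r: True, g: False}
  {g: True, r: False}


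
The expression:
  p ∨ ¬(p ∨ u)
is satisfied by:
  {p: True, u: False}
  {u: False, p: False}
  {u: True, p: True}


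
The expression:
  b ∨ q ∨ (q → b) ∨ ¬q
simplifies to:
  True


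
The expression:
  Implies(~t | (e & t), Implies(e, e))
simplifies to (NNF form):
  True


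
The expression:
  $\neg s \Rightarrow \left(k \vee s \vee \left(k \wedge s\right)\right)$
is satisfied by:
  {k: True, s: True}
  {k: True, s: False}
  {s: True, k: False}


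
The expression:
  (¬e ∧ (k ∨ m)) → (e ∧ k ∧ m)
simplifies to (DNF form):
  e ∨ (¬k ∧ ¬m)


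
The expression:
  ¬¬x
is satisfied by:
  {x: True}


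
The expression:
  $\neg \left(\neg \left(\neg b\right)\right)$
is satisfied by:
  {b: False}


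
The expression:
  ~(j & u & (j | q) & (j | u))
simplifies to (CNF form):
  ~j | ~u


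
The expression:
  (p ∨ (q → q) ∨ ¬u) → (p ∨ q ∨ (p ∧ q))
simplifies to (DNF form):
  p ∨ q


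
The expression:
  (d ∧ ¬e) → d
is always true.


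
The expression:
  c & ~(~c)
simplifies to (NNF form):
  c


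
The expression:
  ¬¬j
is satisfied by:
  {j: True}


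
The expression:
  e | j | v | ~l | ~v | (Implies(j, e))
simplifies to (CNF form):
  True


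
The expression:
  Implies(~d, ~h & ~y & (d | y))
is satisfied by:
  {d: True}


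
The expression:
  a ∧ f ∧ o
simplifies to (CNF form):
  a ∧ f ∧ o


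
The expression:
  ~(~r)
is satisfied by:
  {r: True}


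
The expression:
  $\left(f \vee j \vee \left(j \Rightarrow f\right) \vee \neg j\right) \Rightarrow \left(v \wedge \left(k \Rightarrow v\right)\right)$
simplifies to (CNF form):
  $v$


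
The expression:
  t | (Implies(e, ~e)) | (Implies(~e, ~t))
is always true.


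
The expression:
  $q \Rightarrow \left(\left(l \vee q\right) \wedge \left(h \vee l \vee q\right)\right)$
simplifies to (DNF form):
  $\text{True}$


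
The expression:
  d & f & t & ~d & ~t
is never true.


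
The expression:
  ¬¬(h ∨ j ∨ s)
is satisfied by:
  {h: True, s: True, j: True}
  {h: True, s: True, j: False}
  {h: True, j: True, s: False}
  {h: True, j: False, s: False}
  {s: True, j: True, h: False}
  {s: True, j: False, h: False}
  {j: True, s: False, h: False}


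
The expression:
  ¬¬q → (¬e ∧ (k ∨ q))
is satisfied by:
  {e: False, q: False}
  {q: True, e: False}
  {e: True, q: False}


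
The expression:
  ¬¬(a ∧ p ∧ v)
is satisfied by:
  {a: True, p: True, v: True}


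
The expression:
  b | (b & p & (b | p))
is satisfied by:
  {b: True}


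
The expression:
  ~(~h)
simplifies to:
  h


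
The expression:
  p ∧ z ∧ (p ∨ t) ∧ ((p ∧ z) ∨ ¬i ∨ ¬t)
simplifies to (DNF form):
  p ∧ z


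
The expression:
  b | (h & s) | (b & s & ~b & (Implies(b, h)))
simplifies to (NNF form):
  b | (h & s)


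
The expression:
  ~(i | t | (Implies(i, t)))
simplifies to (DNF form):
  False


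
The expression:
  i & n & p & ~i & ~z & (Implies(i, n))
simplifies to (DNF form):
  False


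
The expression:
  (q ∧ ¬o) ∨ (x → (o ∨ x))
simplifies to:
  True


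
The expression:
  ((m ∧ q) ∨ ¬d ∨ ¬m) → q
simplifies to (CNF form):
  (d ∨ q) ∧ (m ∨ q)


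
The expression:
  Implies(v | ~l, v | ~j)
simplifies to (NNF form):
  l | v | ~j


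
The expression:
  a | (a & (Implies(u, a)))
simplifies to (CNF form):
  a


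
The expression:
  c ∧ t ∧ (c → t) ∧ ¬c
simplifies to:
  False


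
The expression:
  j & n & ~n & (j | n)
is never true.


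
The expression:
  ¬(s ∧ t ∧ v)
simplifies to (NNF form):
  ¬s ∨ ¬t ∨ ¬v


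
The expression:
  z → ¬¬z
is always true.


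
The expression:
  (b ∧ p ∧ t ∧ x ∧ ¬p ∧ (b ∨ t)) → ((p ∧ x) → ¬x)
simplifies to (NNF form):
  True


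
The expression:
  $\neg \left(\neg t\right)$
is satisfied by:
  {t: True}


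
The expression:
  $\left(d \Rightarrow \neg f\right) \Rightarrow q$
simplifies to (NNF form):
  $q \vee \left(d \wedge f\right)$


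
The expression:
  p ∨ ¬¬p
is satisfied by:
  {p: True}


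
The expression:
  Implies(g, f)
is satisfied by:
  {f: True, g: False}
  {g: False, f: False}
  {g: True, f: True}


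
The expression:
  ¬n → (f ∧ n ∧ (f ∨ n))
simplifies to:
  n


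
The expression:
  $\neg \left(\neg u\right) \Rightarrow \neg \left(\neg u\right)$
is always true.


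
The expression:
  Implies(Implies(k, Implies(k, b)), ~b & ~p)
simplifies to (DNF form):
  (k & ~b) | (~b & ~p)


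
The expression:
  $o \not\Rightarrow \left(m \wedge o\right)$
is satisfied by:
  {o: True, m: False}


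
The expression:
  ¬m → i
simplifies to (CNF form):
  i ∨ m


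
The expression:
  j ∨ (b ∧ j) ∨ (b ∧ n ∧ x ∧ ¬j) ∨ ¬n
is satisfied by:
  {x: True, j: True, b: True, n: False}
  {x: True, j: True, b: False, n: False}
  {j: True, b: True, x: False, n: False}
  {j: True, x: False, b: False, n: False}
  {x: True, b: True, j: False, n: False}
  {x: True, b: False, j: False, n: False}
  {b: True, x: False, j: False, n: False}
  {x: False, b: False, j: False, n: False}
  {x: True, n: True, j: True, b: True}
  {x: True, n: True, j: True, b: False}
  {n: True, j: True, b: True, x: False}
  {n: True, j: True, b: False, x: False}
  {n: True, x: True, b: True, j: False}


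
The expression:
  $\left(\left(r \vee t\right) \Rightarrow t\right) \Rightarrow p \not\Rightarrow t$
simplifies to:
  $\neg t \wedge \left(p \vee r\right)$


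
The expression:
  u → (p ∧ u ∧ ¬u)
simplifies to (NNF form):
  ¬u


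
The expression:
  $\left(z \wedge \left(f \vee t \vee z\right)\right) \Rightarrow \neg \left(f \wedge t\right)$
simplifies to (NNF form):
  $\neg f \vee \neg t \vee \neg z$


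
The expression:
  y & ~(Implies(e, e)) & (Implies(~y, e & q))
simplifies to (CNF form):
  False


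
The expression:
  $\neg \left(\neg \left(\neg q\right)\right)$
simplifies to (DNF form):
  $\neg q$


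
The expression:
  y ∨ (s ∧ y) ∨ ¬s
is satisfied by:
  {y: True, s: False}
  {s: False, y: False}
  {s: True, y: True}


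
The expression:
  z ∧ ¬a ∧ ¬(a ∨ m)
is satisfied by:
  {z: True, a: False, m: False}


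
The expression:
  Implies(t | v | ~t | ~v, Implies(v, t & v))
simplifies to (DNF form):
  t | ~v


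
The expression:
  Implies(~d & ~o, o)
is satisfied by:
  {d: True, o: True}
  {d: True, o: False}
  {o: True, d: False}


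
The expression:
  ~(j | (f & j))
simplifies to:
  ~j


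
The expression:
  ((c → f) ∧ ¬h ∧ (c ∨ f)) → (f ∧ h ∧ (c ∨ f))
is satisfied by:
  {h: True, f: False}
  {f: False, h: False}
  {f: True, h: True}


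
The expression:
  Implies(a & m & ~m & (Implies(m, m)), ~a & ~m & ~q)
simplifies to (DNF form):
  True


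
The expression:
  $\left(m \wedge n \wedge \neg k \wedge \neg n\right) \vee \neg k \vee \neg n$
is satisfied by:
  {k: False, n: False}
  {n: True, k: False}
  {k: True, n: False}


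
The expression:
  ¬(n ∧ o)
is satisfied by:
  {o: False, n: False}
  {n: True, o: False}
  {o: True, n: False}


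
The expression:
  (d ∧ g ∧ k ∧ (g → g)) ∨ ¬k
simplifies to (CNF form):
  (d ∨ ¬k) ∧ (g ∨ ¬k)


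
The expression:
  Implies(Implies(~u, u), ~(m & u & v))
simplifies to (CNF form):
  ~m | ~u | ~v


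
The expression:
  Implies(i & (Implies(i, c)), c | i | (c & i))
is always true.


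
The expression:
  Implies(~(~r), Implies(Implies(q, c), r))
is always true.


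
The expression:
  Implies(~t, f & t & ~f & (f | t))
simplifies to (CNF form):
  t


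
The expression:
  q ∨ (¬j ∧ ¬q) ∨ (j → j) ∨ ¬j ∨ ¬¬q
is always true.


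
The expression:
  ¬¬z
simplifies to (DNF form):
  z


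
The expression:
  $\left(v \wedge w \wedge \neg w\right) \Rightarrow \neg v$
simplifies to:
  $\text{True}$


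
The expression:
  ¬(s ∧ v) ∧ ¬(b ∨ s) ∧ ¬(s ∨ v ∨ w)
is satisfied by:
  {b: False, v: False, w: False, s: False}


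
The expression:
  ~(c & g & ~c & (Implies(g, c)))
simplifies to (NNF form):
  True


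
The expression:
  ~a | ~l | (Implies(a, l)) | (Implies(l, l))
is always true.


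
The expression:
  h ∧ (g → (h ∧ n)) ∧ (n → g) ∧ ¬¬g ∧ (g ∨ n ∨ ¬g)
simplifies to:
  g ∧ h ∧ n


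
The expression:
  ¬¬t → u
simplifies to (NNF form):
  u ∨ ¬t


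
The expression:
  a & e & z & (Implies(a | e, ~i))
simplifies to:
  a & e & z & ~i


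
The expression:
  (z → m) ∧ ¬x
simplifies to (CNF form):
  ¬x ∧ (m ∨ ¬z)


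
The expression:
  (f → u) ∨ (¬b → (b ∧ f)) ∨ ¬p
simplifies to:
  b ∨ u ∨ ¬f ∨ ¬p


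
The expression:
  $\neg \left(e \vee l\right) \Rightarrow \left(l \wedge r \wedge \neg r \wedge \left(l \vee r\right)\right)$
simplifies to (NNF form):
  $e \vee l$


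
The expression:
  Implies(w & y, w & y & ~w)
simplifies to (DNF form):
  ~w | ~y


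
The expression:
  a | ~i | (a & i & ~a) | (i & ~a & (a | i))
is always true.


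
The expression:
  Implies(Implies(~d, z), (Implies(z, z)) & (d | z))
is always true.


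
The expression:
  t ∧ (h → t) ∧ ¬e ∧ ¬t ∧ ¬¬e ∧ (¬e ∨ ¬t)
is never true.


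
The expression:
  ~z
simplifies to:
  ~z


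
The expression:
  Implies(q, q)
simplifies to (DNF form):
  True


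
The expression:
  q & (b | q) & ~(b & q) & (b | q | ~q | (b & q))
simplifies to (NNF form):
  q & ~b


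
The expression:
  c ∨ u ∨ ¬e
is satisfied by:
  {u: True, c: True, e: False}
  {u: True, e: False, c: False}
  {c: True, e: False, u: False}
  {c: False, e: False, u: False}
  {u: True, c: True, e: True}
  {u: True, e: True, c: False}
  {c: True, e: True, u: False}


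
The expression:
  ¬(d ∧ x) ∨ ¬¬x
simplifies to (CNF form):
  True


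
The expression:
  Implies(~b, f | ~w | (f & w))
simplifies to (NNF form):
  b | f | ~w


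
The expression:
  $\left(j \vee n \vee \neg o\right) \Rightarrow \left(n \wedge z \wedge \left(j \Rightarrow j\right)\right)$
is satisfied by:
  {n: True, z: True, o: True, j: False}
  {n: True, z: True, o: False, j: False}
  {j: True, n: True, z: True, o: True}
  {j: True, n: True, z: True, o: False}
  {z: True, o: True, j: False, n: False}
  {o: True, j: False, z: False, n: False}


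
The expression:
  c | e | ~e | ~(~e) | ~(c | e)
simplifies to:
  True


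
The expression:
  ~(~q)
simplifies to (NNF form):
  q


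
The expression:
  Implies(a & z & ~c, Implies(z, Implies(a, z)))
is always true.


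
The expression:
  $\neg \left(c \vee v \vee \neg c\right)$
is never true.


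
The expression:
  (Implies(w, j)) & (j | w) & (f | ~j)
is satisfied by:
  {j: True, f: True}


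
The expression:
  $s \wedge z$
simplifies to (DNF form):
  $s \wedge z$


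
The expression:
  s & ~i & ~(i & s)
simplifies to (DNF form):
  s & ~i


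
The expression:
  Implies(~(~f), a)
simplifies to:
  a | ~f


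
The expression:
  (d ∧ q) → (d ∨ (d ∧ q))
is always true.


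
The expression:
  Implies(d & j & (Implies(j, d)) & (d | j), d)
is always true.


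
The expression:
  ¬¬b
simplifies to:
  b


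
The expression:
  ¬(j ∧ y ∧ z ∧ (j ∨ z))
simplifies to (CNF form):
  ¬j ∨ ¬y ∨ ¬z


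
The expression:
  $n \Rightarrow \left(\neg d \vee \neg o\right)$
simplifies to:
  $\neg d \vee \neg n \vee \neg o$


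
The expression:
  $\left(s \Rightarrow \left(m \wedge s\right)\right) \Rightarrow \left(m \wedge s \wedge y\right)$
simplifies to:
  $s \wedge \left(y \vee \neg m\right)$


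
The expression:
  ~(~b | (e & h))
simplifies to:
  b & (~e | ~h)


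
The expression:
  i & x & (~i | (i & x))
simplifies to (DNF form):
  i & x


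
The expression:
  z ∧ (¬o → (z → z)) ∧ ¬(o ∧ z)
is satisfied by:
  {z: True, o: False}


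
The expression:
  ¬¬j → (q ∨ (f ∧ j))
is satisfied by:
  {q: True, f: True, j: False}
  {q: True, f: False, j: False}
  {f: True, q: False, j: False}
  {q: False, f: False, j: False}
  {j: True, q: True, f: True}
  {j: True, q: True, f: False}
  {j: True, f: True, q: False}


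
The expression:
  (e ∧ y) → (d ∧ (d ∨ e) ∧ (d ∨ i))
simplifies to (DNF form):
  d ∨ ¬e ∨ ¬y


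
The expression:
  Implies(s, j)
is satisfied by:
  {j: True, s: False}
  {s: False, j: False}
  {s: True, j: True}


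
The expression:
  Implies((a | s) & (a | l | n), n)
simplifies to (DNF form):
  n | (~a & ~l) | (~a & ~s)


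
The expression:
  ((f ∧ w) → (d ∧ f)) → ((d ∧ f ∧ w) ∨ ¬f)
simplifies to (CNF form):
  w ∨ ¬f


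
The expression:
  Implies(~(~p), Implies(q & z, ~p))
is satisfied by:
  {p: False, z: False, q: False}
  {q: True, p: False, z: False}
  {z: True, p: False, q: False}
  {q: True, z: True, p: False}
  {p: True, q: False, z: False}
  {q: True, p: True, z: False}
  {z: True, p: True, q: False}


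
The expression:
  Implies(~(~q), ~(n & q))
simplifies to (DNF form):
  ~n | ~q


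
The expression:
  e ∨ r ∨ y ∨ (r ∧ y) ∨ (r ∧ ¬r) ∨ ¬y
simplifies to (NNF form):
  True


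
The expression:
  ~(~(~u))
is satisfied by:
  {u: False}


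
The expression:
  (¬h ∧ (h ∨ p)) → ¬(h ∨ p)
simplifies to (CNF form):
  h ∨ ¬p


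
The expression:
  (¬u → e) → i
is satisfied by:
  {i: True, u: False, e: False}
  {i: True, e: True, u: False}
  {i: True, u: True, e: False}
  {i: True, e: True, u: True}
  {e: False, u: False, i: False}


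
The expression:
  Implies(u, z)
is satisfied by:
  {z: True, u: False}
  {u: False, z: False}
  {u: True, z: True}


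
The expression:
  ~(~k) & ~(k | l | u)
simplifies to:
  False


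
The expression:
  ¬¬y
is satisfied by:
  {y: True}


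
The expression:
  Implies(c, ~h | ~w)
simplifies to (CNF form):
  ~c | ~h | ~w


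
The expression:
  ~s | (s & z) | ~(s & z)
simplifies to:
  True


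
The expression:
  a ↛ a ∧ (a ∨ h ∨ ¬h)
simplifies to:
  False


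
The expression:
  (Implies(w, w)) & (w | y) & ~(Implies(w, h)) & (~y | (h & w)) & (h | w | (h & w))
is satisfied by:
  {w: True, y: False, h: False}


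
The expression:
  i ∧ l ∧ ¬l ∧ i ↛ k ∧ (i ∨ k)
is never true.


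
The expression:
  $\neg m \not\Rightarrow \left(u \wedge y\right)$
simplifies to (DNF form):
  $\left(\neg m \wedge \neg u\right) \vee \left(\neg m \wedge \neg y\right)$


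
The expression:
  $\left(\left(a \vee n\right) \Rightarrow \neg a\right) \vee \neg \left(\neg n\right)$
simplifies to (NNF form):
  $n \vee \neg a$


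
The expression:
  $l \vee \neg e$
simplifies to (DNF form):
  $l \vee \neg e$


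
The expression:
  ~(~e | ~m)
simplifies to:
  e & m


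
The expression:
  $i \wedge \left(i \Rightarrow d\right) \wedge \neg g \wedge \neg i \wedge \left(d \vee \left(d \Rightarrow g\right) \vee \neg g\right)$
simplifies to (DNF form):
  $\text{False}$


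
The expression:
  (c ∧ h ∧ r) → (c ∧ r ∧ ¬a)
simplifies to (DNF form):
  ¬a ∨ ¬c ∨ ¬h ∨ ¬r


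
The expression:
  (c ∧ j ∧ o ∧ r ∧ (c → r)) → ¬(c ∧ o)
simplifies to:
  ¬c ∨ ¬j ∨ ¬o ∨ ¬r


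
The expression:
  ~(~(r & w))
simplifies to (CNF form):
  r & w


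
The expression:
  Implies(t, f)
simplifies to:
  f | ~t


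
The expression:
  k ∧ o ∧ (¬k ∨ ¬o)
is never true.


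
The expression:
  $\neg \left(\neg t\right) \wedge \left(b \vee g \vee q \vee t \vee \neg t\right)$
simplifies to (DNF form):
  $t$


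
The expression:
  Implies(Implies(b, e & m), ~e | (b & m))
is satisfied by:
  {b: True, e: False}
  {e: False, b: False}
  {e: True, b: True}


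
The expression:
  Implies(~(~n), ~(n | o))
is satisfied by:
  {n: False}


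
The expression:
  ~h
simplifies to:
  ~h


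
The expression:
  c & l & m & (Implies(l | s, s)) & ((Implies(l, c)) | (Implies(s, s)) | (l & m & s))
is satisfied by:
  {c: True, m: True, s: True, l: True}


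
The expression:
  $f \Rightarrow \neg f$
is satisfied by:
  {f: False}


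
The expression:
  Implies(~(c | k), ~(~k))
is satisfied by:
  {k: True, c: True}
  {k: True, c: False}
  {c: True, k: False}


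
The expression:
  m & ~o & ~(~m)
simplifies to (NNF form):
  m & ~o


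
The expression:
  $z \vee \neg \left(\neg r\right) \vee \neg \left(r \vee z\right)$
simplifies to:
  $\text{True}$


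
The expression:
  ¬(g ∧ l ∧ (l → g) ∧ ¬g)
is always true.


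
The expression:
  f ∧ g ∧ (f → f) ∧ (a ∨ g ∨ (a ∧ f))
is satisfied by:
  {g: True, f: True}


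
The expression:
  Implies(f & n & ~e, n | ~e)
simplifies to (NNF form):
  True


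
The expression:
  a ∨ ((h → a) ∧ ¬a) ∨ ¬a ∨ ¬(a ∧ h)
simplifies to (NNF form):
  True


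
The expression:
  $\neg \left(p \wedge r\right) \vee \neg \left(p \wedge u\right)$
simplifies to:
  $\neg p \vee \neg r \vee \neg u$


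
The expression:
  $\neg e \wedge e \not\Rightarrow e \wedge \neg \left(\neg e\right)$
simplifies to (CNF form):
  $\text{False}$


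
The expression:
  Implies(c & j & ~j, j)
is always true.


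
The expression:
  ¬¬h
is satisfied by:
  {h: True}


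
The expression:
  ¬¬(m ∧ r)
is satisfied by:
  {r: True, m: True}


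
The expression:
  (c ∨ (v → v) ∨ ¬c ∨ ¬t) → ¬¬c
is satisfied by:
  {c: True}


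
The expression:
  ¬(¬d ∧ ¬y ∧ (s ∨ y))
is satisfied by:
  {y: True, d: True, s: False}
  {y: True, s: False, d: False}
  {d: True, s: False, y: False}
  {d: False, s: False, y: False}
  {y: True, d: True, s: True}
  {y: True, s: True, d: False}
  {d: True, s: True, y: False}


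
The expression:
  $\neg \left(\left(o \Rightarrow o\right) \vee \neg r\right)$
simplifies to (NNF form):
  $\text{False}$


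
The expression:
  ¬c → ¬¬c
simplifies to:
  c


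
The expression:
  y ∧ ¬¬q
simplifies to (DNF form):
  q ∧ y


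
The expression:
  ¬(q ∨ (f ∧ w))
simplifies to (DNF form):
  (¬f ∧ ¬q) ∨ (¬q ∧ ¬w)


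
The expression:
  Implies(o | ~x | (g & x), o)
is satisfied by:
  {o: True, x: True, g: False}
  {o: True, x: False, g: False}
  {o: True, g: True, x: True}
  {o: True, g: True, x: False}
  {x: True, g: False, o: False}


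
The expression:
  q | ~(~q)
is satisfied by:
  {q: True}


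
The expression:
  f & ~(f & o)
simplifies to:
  f & ~o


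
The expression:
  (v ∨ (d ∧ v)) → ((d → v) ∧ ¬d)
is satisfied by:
  {v: False, d: False}
  {d: True, v: False}
  {v: True, d: False}


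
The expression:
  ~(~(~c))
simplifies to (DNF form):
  ~c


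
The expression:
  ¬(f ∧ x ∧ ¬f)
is always true.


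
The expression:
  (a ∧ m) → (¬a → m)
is always true.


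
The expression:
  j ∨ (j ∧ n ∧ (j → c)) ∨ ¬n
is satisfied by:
  {j: True, n: False}
  {n: False, j: False}
  {n: True, j: True}


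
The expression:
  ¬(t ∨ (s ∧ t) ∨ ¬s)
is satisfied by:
  {s: True, t: False}


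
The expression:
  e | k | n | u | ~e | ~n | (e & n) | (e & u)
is always true.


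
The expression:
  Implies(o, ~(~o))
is always true.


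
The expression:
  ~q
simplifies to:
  ~q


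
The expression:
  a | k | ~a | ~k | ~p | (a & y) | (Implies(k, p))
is always true.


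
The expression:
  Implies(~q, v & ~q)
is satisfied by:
  {q: True, v: True}
  {q: True, v: False}
  {v: True, q: False}


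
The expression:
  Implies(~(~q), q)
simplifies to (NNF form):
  True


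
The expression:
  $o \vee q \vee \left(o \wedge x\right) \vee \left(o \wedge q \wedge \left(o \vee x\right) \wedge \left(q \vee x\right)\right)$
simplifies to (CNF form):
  $o \vee q$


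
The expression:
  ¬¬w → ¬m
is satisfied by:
  {w: False, m: False}
  {m: True, w: False}
  {w: True, m: False}


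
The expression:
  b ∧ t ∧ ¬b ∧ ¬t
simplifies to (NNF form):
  False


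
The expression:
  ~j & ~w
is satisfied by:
  {w: False, j: False}


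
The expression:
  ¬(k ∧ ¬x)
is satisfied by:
  {x: True, k: False}
  {k: False, x: False}
  {k: True, x: True}


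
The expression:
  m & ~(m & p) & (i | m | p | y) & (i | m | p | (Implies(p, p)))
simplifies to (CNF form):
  m & ~p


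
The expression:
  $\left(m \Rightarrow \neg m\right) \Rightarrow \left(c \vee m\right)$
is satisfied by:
  {c: True, m: True}
  {c: True, m: False}
  {m: True, c: False}


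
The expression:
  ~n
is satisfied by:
  {n: False}


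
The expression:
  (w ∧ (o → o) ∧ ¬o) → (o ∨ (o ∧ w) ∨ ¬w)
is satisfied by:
  {o: True, w: False}
  {w: False, o: False}
  {w: True, o: True}


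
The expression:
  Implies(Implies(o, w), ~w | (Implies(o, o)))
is always true.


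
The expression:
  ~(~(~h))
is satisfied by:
  {h: False}


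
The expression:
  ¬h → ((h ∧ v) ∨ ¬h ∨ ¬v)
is always true.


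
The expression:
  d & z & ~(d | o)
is never true.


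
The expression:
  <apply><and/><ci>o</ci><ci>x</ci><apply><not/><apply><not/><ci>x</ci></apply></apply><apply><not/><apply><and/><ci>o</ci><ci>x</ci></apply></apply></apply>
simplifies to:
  <false/>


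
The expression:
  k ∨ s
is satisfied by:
  {k: True, s: True}
  {k: True, s: False}
  {s: True, k: False}


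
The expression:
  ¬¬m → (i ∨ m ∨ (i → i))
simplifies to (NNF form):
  True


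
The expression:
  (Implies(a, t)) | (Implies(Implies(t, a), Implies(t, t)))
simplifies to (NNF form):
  True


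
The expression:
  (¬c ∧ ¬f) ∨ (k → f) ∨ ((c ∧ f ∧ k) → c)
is always true.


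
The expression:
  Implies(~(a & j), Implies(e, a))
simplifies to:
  a | ~e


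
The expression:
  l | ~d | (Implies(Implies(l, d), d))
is always true.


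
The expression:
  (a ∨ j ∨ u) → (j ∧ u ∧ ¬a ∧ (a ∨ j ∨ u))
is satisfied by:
  {j: False, a: False, u: False}
  {u: True, j: True, a: False}


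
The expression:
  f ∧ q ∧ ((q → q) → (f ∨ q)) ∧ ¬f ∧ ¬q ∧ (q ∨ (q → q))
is never true.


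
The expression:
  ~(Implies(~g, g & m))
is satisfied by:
  {g: False}


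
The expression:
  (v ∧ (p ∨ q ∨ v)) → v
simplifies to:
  True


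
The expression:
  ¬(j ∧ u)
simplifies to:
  ¬j ∨ ¬u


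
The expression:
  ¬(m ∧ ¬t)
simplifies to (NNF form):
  t ∨ ¬m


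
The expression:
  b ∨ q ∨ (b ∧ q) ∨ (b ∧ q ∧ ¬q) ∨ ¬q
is always true.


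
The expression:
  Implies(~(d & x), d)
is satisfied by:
  {d: True}


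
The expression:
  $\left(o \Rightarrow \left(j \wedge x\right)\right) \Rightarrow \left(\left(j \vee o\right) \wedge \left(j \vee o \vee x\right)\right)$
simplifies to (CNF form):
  $j \vee o$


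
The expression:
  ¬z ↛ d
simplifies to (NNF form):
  d ∨ ¬z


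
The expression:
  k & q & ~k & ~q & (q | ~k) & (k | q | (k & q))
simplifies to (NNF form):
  False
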